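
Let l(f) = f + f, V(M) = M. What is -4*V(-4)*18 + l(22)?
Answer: 332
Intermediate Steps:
l(f) = 2*f
-4*V(-4)*18 + l(22) = -4*(-4)*18 + 2*22 = 16*18 + 44 = 288 + 44 = 332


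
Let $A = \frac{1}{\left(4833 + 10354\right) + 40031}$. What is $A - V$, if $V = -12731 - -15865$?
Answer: $- \frac{173053211}{55218} \approx -3134.0$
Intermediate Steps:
$V = 3134$ ($V = -12731 + 15865 = 3134$)
$A = \frac{1}{55218}$ ($A = \frac{1}{15187 + 40031} = \frac{1}{55218} \approx 1.811 \cdot 10^{-5}$)
$A - V = \frac{1}{55218} - 3134 = - \frac{173053211}{55218}$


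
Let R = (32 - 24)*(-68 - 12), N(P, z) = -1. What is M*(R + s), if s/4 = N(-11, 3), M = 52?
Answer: -33488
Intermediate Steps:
s = -4 (s = 4*(-1) = -4)
R = -640 (R = 8*(-80) = -640)
M*(R + s) = 52*(-640 - 4) = 52*(-644) = -33488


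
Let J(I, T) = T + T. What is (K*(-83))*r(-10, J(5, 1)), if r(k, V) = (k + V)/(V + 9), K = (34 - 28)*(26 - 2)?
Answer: 95616/11 ≈ 8692.4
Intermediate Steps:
J(I, T) = 2*T
K = 144 (K = 6*24 = 144)
r(k, V) = (V + k)/(9 + V)
(K*(-83))*r(-10, J(5, 1)) = (144*(-83))*((2*1 - 10)/(9 + 2*1)) = -11952*(2 - 10)/(9 + 2) = -11952*(-8)/11 = -11952*(-8/11) = 95616/11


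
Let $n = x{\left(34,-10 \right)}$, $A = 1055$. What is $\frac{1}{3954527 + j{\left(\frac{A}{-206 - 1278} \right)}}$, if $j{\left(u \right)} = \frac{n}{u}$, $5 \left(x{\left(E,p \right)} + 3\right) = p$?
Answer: $\frac{211}{834406681} \approx 2.5287 \cdot 10^{-7}$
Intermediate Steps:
$x{\left(E,p \right)} = -3 + \frac{p}{5}$
$n = -5$ ($n = -3 + \frac{1}{5} \left(-10\right) = -3 - 2 = -5$)
$j{\left(u \right)} = - \frac{5}{u}$
$\frac{1}{3954527 + j{\left(\frac{A}{-206 - 1278} \right)}} = \frac{1}{3954527 - \frac{5}{1055 \frac{1}{-206 - 1278}}} = \frac{1}{3954527 - \frac{5}{1055 \frac{1}{-1484}}} = \frac{1}{3954527 - \frac{5}{1055 \left(- \frac{1}{1484}\right)}} = \frac{1}{3954527 - \frac{5}{- \frac{1055}{1484}}} = \frac{1}{3954527 - - \frac{1484}{211}} = \frac{1}{3954527 + \frac{1484}{211}} = \frac{1}{\frac{834406681}{211}} = \frac{211}{834406681}$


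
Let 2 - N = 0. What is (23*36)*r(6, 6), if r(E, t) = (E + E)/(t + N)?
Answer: 1242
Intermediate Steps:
N = 2 (N = 2 - 1*0 = 2 + 0 = 2)
r(E, t) = 2*E/(2 + t) (r(E, t) = (E + E)/(t + 2) = (2*E)/(2 + t) = 2*E/(2 + t))
(23*36)*r(6, 6) = (23*36)*(2*6/(2 + 6)) = 828*(2*6/8) = 828*(2*6*(⅛)) = 828*(3/2) = 1242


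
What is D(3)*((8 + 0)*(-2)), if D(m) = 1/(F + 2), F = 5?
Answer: -16/7 ≈ -2.2857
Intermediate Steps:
D(m) = ⅐ (D(m) = 1/(5 + 2) = 1/7 = ⅐)
D(3)*((8 + 0)*(-2)) = ((8 + 0)*(-2))/7 = (8*(-2))/7 = (⅐)*(-16) = -16/7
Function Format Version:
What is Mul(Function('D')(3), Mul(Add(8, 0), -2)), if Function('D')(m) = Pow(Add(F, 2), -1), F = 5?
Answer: Rational(-16, 7) ≈ -2.2857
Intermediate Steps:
Function('D')(m) = Rational(1, 7) (Function('D')(m) = Pow(Add(5, 2), -1) = Pow(7, -1) = Rational(1, 7))
Mul(Function('D')(3), Mul(Add(8, 0), -2)) = Mul(Rational(1, 7), Mul(Add(8, 0), -2)) = Mul(Rational(1, 7), Mul(8, -2)) = Mul(Rational(1, 7), -16) = Rational(-16, 7)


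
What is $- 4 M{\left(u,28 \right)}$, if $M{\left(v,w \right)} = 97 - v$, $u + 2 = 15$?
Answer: $-336$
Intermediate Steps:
$u = 13$ ($u = -2 + 15 = 13$)
$- 4 M{\left(u,28 \right)} = - 4 \left(97 - 13\right) = \left(-4\right) 84 = -336$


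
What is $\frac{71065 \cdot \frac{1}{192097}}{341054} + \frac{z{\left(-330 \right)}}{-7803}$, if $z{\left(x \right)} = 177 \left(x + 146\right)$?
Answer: $\frac{41837406624929}{10023863886414} \approx 4.1738$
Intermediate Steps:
$z{\left(x \right)} = 25842 + 177 x$ ($z{\left(x \right)} = 177 \left(146 + x\right) = 25842 + 177 x$)
$\frac{71065 \cdot \frac{1}{192097}}{341054} + \frac{z{\left(-330 \right)}}{-7803} = \frac{71065 \cdot \frac{1}{192097}}{341054} + \frac{25842 + 177 \left(-330\right)}{-7803} = 71065 \cdot \frac{1}{192097} \cdot \frac{1}{341054} + \left(25842 - 58410\right) \left(- \frac{1}{7803}\right) = \frac{71065}{192097} \cdot \frac{1}{341054} - - \frac{10856}{2601} = \frac{71065}{65515450238} + \frac{10856}{2601} = \frac{41837406624929}{10023863886414}$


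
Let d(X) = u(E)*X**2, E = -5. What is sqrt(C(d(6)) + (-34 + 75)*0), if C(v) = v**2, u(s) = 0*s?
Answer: 0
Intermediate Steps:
u(s) = 0
d(X) = 0 (d(X) = 0*X**2 = 0)
sqrt(C(d(6)) + (-34 + 75)*0) = sqrt(0**2 + (-34 + 75)*0) = sqrt(0 + 41*0) = sqrt(0 + 0) = sqrt(0) = 0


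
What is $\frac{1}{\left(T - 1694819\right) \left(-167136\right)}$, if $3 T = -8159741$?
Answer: $\frac{1}{737860758976} \approx 1.3553 \cdot 10^{-12}$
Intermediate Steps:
$T = - \frac{8159741}{3}$ ($T = \frac{1}{3} \left(-8159741\right) = - \frac{8159741}{3} \approx -2.7199 \cdot 10^{6}$)
$\frac{1}{\left(T - 1694819\right) \left(-167136\right)} = \frac{1}{\left(- \frac{8159741}{3} - 1694819\right) \left(-167136\right)} = \frac{1}{- \frac{13244198}{3}} \left(- \frac{1}{167136}\right) = \left(- \frac{3}{13244198}\right) \left(- \frac{1}{167136}\right) = \frac{1}{737860758976}$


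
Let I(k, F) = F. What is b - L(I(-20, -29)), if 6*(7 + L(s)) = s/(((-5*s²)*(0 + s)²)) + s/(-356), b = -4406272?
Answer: -1147719764404561/260474520 ≈ -4.4063e+6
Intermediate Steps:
L(s) = -7 - 1/(30*s³) - s/2136 (L(s) = -7 + (s/(((-5*s²)*(0 + s)²)) + s/(-356))/6 = -7 + (s/(((-5*s²)*s²)) + s*(-1/356))/6 = -7 + (s/((-5*s⁴)) - s/356)/6 = -7 + (s*(-1/(5*s⁴)) - s/356)/6 = -7 + (-1/(5*s³) - s/356)/6 = -7 + (-1/(30*s³) - s/2136) = -7 - 1/(30*s³) - s/2136)
b - L(I(-20, -29)) = -4406272 - (-7 - 1/30/(-29)³ - 1/2136*(-29)) = -4406272 - (-7 - 1/30*(-1/24389) + 29/2136) = -4406272 - (-7 + 1/731670 + 29/2136) = -4406272 - 1*(-1819784879/260474520) = -4406272 + 1819784879/260474520 = -1147719764404561/260474520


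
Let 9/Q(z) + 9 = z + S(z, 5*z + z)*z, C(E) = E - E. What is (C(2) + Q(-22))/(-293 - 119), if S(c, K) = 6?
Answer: 9/67156 ≈ 0.00013402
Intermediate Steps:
C(E) = 0
Q(z) = 9/(-9 + 7*z) (Q(z) = 9/(-9 + (z + 6*z)) = 9/(-9 + 7*z))
(C(2) + Q(-22))/(-293 - 119) = (0 + 9/(-9 + 7*(-22)))/(-293 - 119) = (0 + 9/(-9 - 154))/(-412) = (0 + 9/(-163))*(-1/412) = (0 + 9*(-1/163))*(-1/412) = (0 - 9/163)*(-1/412) = -9/163*(-1/412) = 9/67156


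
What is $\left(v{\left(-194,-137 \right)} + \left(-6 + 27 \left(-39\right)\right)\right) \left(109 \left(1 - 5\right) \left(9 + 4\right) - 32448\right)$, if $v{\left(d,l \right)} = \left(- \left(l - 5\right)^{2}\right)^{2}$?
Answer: $-15497425763092$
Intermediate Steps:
$v{\left(d,l \right)} = \left(-5 + l\right)^{4}$ ($v{\left(d,l \right)} = \left(- \left(-5 + l\right)^{2}\right)^{2} = \left(-5 + l\right)^{4}$)
$\left(v{\left(-194,-137 \right)} + \left(-6 + 27 \left(-39\right)\right)\right) \left(109 \left(1 - 5\right) \left(9 + 4\right) - 32448\right) = \left(\left(-5 - 137\right)^{4} + \left(-6 + 27 \left(-39\right)\right)\right) \left(109 \left(1 - 5\right) \left(9 + 4\right) - 32448\right) = \left(\left(-142\right)^{4} - 1059\right) \left(109 \left(\left(-4\right) 13\right) - 32448\right) = \left(406586896 - 1059\right) \left(109 \left(-52\right) - 32448\right) = 406585837 \left(-5668 - 32448\right) = 406585837 \left(-38116\right) = -15497425763092$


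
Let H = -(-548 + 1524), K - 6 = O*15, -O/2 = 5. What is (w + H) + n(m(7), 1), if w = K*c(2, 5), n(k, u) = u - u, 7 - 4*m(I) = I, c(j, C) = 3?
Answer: -1408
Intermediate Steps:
O = -10 (O = -2*5 = -10)
K = -144 (K = 6 - 10*15 = 6 - 150 = -144)
m(I) = 7/4 - I/4
n(k, u) = 0
w = -432 (w = -144*3 = -432)
H = -976 (H = -1*976 = -976)
(w + H) + n(m(7), 1) = (-432 - 976) + 0 = -1408 + 0 = -1408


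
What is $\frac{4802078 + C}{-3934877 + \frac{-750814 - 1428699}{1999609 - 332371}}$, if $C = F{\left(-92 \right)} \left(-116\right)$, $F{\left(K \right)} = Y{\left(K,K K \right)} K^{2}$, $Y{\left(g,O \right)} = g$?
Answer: $- \frac{158604160874868}{6560378639239} \approx -24.176$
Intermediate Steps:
$F{\left(K \right)} = K^{3}$ ($F{\left(K \right)} = K K^{2} = K^{3}$)
$C = 90327808$ ($C = \left(-92\right)^{3} \left(-116\right) = \left(-778688\right) \left(-116\right) = 90327808$)
$\frac{4802078 + C}{-3934877 + \frac{-750814 - 1428699}{1999609 - 332371}} = \frac{4802078 + 90327808}{-3934877 + \frac{-750814 - 1428699}{1999609 - 332371}} = \frac{95129886}{-3934877 - \frac{2179513}{1667238}} = \frac{95129886}{- \frac{6560378639239}{1667238}} = 95129886 \left(- \frac{1667238}{6560378639239}\right) = - \frac{158604160874868}{6560378639239}$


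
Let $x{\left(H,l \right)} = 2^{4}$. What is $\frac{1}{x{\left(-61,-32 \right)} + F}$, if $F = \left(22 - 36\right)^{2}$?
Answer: $\frac{1}{212} \approx 0.004717$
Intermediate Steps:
$x{\left(H,l \right)} = 16$
$F = 196$ ($F = \left(-14\right)^{2} = 196$)
$\frac{1}{x{\left(-61,-32 \right)} + F} = \frac{1}{16 + 196} = \frac{1}{212}$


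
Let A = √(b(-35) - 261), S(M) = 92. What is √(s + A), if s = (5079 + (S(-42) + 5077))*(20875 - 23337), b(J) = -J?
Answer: √(-25230576 + I*√226) ≈ 0.e-3 + 5023.0*I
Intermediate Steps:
A = I*√226 (A = √(-1*(-35) - 261) = √(35 - 261) = √(-226) = I*√226 ≈ 15.033*I)
s = -25230576 (s = (5079 + (92 + 5077))*(20875 - 23337) = (5079 + 5169)*(-2462) = 10248*(-2462) = -25230576)
√(s + A) = √(-25230576 + I*√226)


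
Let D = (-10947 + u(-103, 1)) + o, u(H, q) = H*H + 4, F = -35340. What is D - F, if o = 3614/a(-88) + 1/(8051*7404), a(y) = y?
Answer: 5731675783817/163926411 ≈ 34965.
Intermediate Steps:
u(H, q) = 4 + H² (u(H, q) = H² + 4 = 4 + H²)
o = -6732159649/163926411 (o = 3614/(-88) + 1/(8051*7404) = 3614*(-1/88) + (1/8051)*(1/7404) = -1807/44 + 1/59609604 = -6732159649/163926411 ≈ -41.068)
D = -61483580923/163926411 (D = (-10947 + (4 + (-103)²)) - 6732159649/163926411 = (-10947 + (4 + 10609)) - 6732159649/163926411 = (-10947 + 10613) - 6732159649/163926411 = -334 - 6732159649/163926411 = -61483580923/163926411 ≈ -375.07)
D - F = -61483580923/163926411 - 1*(-35340) = -61483580923/163926411 + 35340 = 5731675783817/163926411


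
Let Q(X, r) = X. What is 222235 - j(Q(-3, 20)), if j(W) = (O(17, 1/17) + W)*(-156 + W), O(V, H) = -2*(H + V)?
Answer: 3677666/17 ≈ 2.1633e+5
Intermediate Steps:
O(V, H) = -2*H - 2*V
j(W) = (-156 + W)*(-580/17 + W) (j(W) = ((-2/17 - 2*17) + W)*(-156 + W) = ((-2*1/17 - 34) + W)*(-156 + W) = ((-2/17 - 34) + W)*(-156 + W) = (-580/17 + W)*(-156 + W) = (-156 + W)*(-580/17 + W))
222235 - j(Q(-3, 20)) = 222235 - (90480/17 + (-3)² - 3232/17*(-3)) = 222235 - (90480/17 + 9 + 9696/17) = 222235 - 1*100329/17 = 222235 - 100329/17 = 3677666/17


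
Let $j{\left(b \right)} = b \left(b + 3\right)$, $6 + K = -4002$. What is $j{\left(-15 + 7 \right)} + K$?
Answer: $-3968$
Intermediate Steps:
$K = -4008$ ($K = -6 - 4002 = -4008$)
$j{\left(b \right)} = b \left(3 + b\right)$
$j{\left(-15 + 7 \right)} + K = \left(-15 + 7\right) \left(3 + \left(-15 + 7\right)\right) - 4008 = - 8 \left(3 - 8\right) - 4008 = \left(-8\right) \left(-5\right) - 4008 = 40 - 4008 = -3968$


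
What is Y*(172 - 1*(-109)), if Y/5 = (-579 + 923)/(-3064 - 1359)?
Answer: -483320/4423 ≈ -109.27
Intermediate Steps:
Y = -1720/4423 (Y = 5*((-579 + 923)/(-3064 - 1359)) = 5*(344/(-4423)) = 5*(344*(-1/4423)) = 5*(-344/4423) = -1720/4423 ≈ -0.38888)
Y*(172 - 1*(-109)) = -1720*(172 - 1*(-109))/4423 = -1720*(172 + 109)/4423 = -1720/4423*281 = -483320/4423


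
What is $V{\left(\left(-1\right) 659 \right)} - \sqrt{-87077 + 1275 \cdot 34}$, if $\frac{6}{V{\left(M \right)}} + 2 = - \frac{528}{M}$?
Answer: $- \frac{1977}{395} - i \sqrt{43727} \approx -5.0051 - 209.11 i$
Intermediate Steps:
$V{\left(M \right)} = \frac{6}{-2 - \frac{528}{M}}$
$V{\left(\left(-1\right) 659 \right)} - \sqrt{-87077 + 1275 \cdot 34} = - \frac{3 \left(\left(-1\right) 659\right)}{264 - 659} - \sqrt{-87077 + 1275 \cdot 34} = \left(-3\right) \left(-659\right) \frac{1}{264 - 659} - \sqrt{-87077 + 43350} = \left(-3\right) \left(-659\right) \frac{1}{-395} - \sqrt{-43727} = \left(-3\right) \left(-659\right) \left(- \frac{1}{395}\right) - i \sqrt{43727} = - \frac{1977}{395} - i \sqrt{43727}$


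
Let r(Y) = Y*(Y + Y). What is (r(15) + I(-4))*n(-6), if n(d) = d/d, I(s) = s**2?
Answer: 466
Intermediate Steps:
r(Y) = 2*Y**2 (r(Y) = Y*(2*Y) = 2*Y**2)
n(d) = 1
(r(15) + I(-4))*n(-6) = (2*15**2 + (-4)**2)*1 = (2*225 + 16)*1 = (450 + 16)*1 = 466*1 = 466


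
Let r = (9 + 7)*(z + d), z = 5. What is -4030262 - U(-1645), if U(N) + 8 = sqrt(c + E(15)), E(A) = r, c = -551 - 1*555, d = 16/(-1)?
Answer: -4030254 - I*sqrt(1282) ≈ -4.0303e+6 - 35.805*I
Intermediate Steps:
d = -16 (d = 16*(-1) = -16)
c = -1106 (c = -551 - 555 = -1106)
r = -176 (r = (9 + 7)*(5 - 16) = 16*(-11) = -176)
E(A) = -176
U(N) = -8 + I*sqrt(1282) (U(N) = -8 + sqrt(-1106 - 176) = -8 + sqrt(-1282) = -8 + I*sqrt(1282))
-4030262 - U(-1645) = -4030262 - (-8 + I*sqrt(1282)) = -4030262 + (8 - I*sqrt(1282)) = -4030254 - I*sqrt(1282)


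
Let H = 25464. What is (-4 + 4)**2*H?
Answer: 0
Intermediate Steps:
(-4 + 4)**2*H = (-4 + 4)**2*25464 = 0**2*25464 = 0*25464 = 0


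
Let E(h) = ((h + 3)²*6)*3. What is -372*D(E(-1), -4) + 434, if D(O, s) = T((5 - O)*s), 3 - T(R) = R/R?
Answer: -310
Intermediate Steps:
E(h) = 18*(3 + h)² (E(h) = ((3 + h)²*6)*3 = (6*(3 + h)²)*3 = 18*(3 + h)²)
T(R) = 2 (T(R) = 3 - R/R = 3 - 1*1 = 3 - 1 = 2)
D(O, s) = 2
-372*D(E(-1), -4) + 434 = -372*2 + 434 = -744 + 434 = -310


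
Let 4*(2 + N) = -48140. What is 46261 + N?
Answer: 34224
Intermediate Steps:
N = -12037 (N = -2 + (¼)*(-48140) = -2 - 12035 = -12037)
46261 + N = 46261 - 12037 = 34224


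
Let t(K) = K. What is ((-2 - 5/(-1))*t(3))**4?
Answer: 6561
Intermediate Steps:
((-2 - 5/(-1))*t(3))**4 = ((-2 - 5/(-1))*3)**4 = ((-2 - 5*(-1))*3)**4 = ((-2 + 5)*3)**4 = (3*3)**4 = 9**4 = 6561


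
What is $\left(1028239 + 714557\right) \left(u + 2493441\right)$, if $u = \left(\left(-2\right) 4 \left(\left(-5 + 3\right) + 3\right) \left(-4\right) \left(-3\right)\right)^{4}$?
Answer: $152369337739212$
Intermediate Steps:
$u = 84934656$ ($u = \left(- 8 \left(-2 + 3\right) \left(-4\right) \left(-3\right)\right)^{4} = \left(\left(-8\right) 1 \left(-4\right) \left(-3\right)\right)^{4} = \left(\left(-8\right) \left(-4\right) \left(-3\right)\right)^{4} = \left(32 \left(-3\right)\right)^{4} = \left(-96\right)^{4} = 84934656$)
$\left(1028239 + 714557\right) \left(u + 2493441\right) = \left(1028239 + 714557\right) \left(84934656 + 2493441\right) = 1742796 \cdot 87428097 = 152369337739212$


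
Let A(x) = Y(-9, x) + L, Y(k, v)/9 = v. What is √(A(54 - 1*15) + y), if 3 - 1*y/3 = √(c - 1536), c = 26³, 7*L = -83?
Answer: √(17059 - 294*√4010)/7 ≈ 5.6395*I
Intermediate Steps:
Y(k, v) = 9*v
L = -83/7 (L = (⅐)*(-83) = -83/7 ≈ -11.857)
c = 17576
A(x) = -83/7 + 9*x (A(x) = 9*x - 83/7 = -83/7 + 9*x)
y = 9 - 6*√4010 (y = 9 - 3*√(17576 - 1536) = 9 - 6*√4010 ≈ -370.95)
√(A(54 - 1*15) + y) = √((-83/7 + 9*(54 - 1*15)) + (9 - 6*√4010)) = √((-83/7 + 9*(54 - 15)) + (9 - 6*√4010)) = √((-83/7 + 9*39) + (9 - 6*√4010)) = √((-83/7 + 351) + (9 - 6*√4010)) = √(2374/7 + (9 - 6*√4010)) = √(2437/7 - 6*√4010)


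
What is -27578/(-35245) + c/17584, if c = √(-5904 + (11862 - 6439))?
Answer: 27578/35245 + I*√481/17584 ≈ 0.78247 + 0.0012473*I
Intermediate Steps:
c = I*√481 (c = √(-5904 + 5423) = √(-481) = I*√481 ≈ 21.932*I)
-27578/(-35245) + c/17584 = -27578/(-35245) + (I*√481)/17584 = -27578*(-1/35245) + (I*√481)*(1/17584) = 27578/35245 + I*√481/17584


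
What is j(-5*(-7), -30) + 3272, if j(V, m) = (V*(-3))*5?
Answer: 2747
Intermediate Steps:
j(V, m) = -15*V (j(V, m) = -3*V*5 = -15*V)
j(-5*(-7), -30) + 3272 = -(-75)*(-7) + 3272 = -15*35 + 3272 = -525 + 3272 = 2747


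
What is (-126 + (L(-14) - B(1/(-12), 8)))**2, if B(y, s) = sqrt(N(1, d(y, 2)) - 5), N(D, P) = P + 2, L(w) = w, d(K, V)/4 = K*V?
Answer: (420 + I*sqrt(33))**2/9 ≈ 19596.0 + 536.16*I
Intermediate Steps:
d(K, V) = 4*K*V (d(K, V) = 4*(K*V) = 4*K*V)
N(D, P) = 2 + P
B(y, s) = sqrt(-3 + 8*y) (B(y, s) = sqrt((2 + 4*y*2) - 5) = sqrt((2 + 8*y) - 5) = sqrt(-3 + 8*y))
(-126 + (L(-14) - B(1/(-12), 8)))**2 = (-126 + (-14 - sqrt(-3 + 8/(-12))))**2 = (-126 + (-14 - sqrt(-3 + 8*(-1/12))))**2 = (-126 + (-14 - sqrt(-3 - 2/3)))**2 = (-126 + (-14 - sqrt(-11/3)))**2 = (-126 + (-14 - I*sqrt(33)/3))**2 = (-140 - I*sqrt(33)/3)**2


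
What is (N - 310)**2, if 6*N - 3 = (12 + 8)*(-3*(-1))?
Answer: 358801/4 ≈ 89700.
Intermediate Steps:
N = 21/2 (N = 1/2 + ((12 + 8)*(-3*(-1)))/6 = 1/2 + (20*3)/6 = 1/2 + (1/6)*60 = 1/2 + 10 = 21/2 ≈ 10.500)
(N - 310)**2 = (21/2 - 310)**2 = (-599/2)**2 = 358801/4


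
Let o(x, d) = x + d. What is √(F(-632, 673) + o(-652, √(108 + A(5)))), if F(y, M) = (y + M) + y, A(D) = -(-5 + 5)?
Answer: √(-1243 + 6*√3) ≈ 35.109*I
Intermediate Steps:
A(D) = 0 (A(D) = -1*0 = 0)
F(y, M) = M + 2*y (F(y, M) = (M + y) + y = M + 2*y)
o(x, d) = d + x
√(F(-632, 673) + o(-652, √(108 + A(5)))) = √((673 + 2*(-632)) + (√(108 + 0) - 652)) = √((673 - 1264) + (√108 - 652)) = √(-591 + (6*√3 - 652)) = √(-591 + (-652 + 6*√3)) = √(-1243 + 6*√3)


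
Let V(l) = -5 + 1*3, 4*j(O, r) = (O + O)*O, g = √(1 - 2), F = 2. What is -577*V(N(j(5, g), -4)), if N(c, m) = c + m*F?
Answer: 1154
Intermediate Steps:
g = I (g = √(-1) = I ≈ 1.0*I)
j(O, r) = O²/2 (j(O, r) = ((O + O)*O)/4 = ((2*O)*O)/4 = (2*O²)/4 = O²/2)
N(c, m) = c + 2*m (N(c, m) = c + m*2 = c + 2*m)
V(l) = -2 (V(l) = -5 + 3 = -2)
-577*V(N(j(5, g), -4)) = -577*(-2) = 1154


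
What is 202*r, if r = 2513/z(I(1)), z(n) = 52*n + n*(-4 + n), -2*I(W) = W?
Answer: -2030504/95 ≈ -21374.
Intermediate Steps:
I(W) = -W/2
r = -10052/95 (r = 2513/(((-½*1)*(48 - ½*1))) = 2513/((-(48 - ½)/2)) = 2513/((-½*95/2)) = 2513/(-95/4) = 2513*(-4/95) = -10052/95 ≈ -105.81)
202*r = 202*(-10052/95) = -2030504/95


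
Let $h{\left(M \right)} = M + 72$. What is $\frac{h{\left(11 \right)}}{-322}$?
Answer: $- \frac{83}{322} \approx -0.25776$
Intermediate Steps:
$h{\left(M \right)} = 72 + M$
$\frac{h{\left(11 \right)}}{-322} = \frac{72 + 11}{-322} = 83 \left(- \frac{1}{322}\right) = - \frac{83}{322}$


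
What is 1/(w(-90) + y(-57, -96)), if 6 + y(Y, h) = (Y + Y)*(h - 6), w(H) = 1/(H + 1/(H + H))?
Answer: 16201/188287842 ≈ 8.6044e-5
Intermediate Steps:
w(H) = 1/(H + 1/(2*H))
y(Y, h) = -6 + 2*Y*(-6 + h) (y(Y, h) = -6 + (Y + Y)*(h - 6) = -6 + (2*Y)*(-6 + h) = -6 + 2*Y*(-6 + h))
1/(w(-90) + y(-57, -96)) = 1/(2*(-90)/(1 + 2*(-90)**2) + (-6 - 12*(-57) + 2*(-57)*(-96))) = 1/(2*(-90)/(1 + 2*8100) + (-6 + 684 + 10944)) = 1/(2*(-90)/(1 + 16200) + 11622) = 1/(2*(-90)/16201 + 11622) = 1/(2*(-90)*(1/16201) + 11622) = 1/(-180/16201 + 11622) = 1/(188287842/16201) = 16201/188287842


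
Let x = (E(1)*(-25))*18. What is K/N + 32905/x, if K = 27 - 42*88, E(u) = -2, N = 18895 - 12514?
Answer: 4592549/127620 ≈ 35.986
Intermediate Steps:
N = 6381
K = -3669 (K = 27 - 3696 = -3669)
x = 900 (x = -2*(-25)*18 = 50*18 = 900)
K/N + 32905/x = -3669/6381 + 32905/900 = -3669*1/6381 + 32905*(1/900) = -1223/2127 + 6581/180 = 4592549/127620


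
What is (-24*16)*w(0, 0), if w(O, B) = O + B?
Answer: 0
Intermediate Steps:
w(O, B) = B + O
(-24*16)*w(0, 0) = (-24*16)*(0 + 0) = -384*0 = 0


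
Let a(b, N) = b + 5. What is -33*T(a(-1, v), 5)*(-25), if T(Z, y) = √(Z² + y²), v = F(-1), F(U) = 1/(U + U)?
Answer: 825*√41 ≈ 5282.6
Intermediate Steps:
F(U) = 1/(2*U)
v = -½ (v = (½)/(-1) = (½)*(-1) = -½ ≈ -0.50000)
a(b, N) = 5 + b
-33*T(a(-1, v), 5)*(-25) = -33*√((5 - 1)² + 5²)*(-25) = -33*√(4² + 25)*(-25) = -33*√(16 + 25)*(-25) = -33*√41*(-25) = 825*√41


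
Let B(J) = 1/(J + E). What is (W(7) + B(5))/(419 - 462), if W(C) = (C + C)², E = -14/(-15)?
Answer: -17459/3827 ≈ -4.5621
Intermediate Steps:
E = 14/15 (E = -14*(-1/15) = 14/15 ≈ 0.93333)
W(C) = 4*C² (W(C) = (2*C)² = 4*C²)
B(J) = 1/(14/15 + J) (B(J) = 1/(J + 14/15) = 1/(14/15 + J))
(W(7) + B(5))/(419 - 462) = (4*7² + 15/(14 + 15*5))/(419 - 462) = (4*49 + 15/(14 + 75))/(-43) = (196 + 15/89)*(-1/43) = (17459/89)*(-1/43) = -17459/3827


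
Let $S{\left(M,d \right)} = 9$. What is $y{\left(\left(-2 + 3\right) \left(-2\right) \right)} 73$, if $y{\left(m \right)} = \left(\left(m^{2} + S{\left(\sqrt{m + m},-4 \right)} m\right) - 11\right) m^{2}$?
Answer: $-7300$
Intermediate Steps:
$y{\left(m \right)} = m^{2} \left(-11 + m^{2} + 9 m\right)$ ($y{\left(m \right)} = \left(\left(m^{2} + 9 m\right) - 11\right) m^{2} = \left(-11 + m^{2} + 9 m\right) m^{2} = m^{2} \left(-11 + m^{2} + 9 m\right)$)
$y{\left(\left(-2 + 3\right) \left(-2\right) \right)} 73 = \left(\left(-2 + 3\right) \left(-2\right)\right)^{2} \left(-11 + \left(\left(-2 + 3\right) \left(-2\right)\right)^{2} + 9 \left(-2 + 3\right) \left(-2\right)\right) 73 = \left(1 \left(-2\right)\right)^{2} \left(-11 + \left(1 \left(-2\right)\right)^{2} + 9 \cdot 1 \left(-2\right)\right) 73 = \left(-2\right)^{2} \left(-11 + \left(-2\right)^{2} + 9 \left(-2\right)\right) 73 = 4 \left(-11 + 4 - 18\right) 73 = 4 \left(-25\right) 73 = \left(-100\right) 73 = -7300$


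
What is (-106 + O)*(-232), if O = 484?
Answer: -87696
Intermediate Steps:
(-106 + O)*(-232) = (-106 + 484)*(-232) = 378*(-232) = -87696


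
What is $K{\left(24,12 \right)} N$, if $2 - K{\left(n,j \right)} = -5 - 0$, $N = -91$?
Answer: $-637$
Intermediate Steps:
$K{\left(n,j \right)} = 7$ ($K{\left(n,j \right)} = 2 - \left(-5 - 0\right) = 2 - \left(-5 + 0\right) = 2 - -5 = 2 + 5 = 7$)
$K{\left(24,12 \right)} N = 7 \left(-91\right) = -637$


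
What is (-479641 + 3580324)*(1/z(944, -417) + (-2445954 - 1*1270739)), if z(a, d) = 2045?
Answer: -23567166505596672/2045 ≈ -1.1524e+13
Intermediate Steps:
(-479641 + 3580324)*(1/z(944, -417) + (-2445954 - 1*1270739)) = (-479641 + 3580324)*(1/2045 + (-2445954 - 1*1270739)) = 3100683*(1/2045 + (-2445954 - 1270739)) = 3100683*(1/2045 - 3716693) = 3100683*(-7600637184/2045) = -23567166505596672/2045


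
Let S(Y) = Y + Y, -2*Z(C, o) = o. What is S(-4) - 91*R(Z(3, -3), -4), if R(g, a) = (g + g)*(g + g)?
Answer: -827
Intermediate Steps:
Z(C, o) = -o/2
S(Y) = 2*Y
R(g, a) = 4*g² (R(g, a) = (2*g)*(2*g) = 4*g²)
S(-4) - 91*R(Z(3, -3), -4) = 2*(-4) - 364*(-½*(-3))² = -8 - 364*(3/2)² = -8 - 364*9/4 = -8 - 91*9 = -8 - 819 = -827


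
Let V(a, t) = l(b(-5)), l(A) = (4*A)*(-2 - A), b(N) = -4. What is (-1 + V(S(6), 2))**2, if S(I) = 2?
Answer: 1089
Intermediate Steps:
l(A) = 4*A*(-2 - A)
V(a, t) = -32 (V(a, t) = -4*(-4)*(2 - 4) = -4*(-4)*(-2) = -32)
(-1 + V(S(6), 2))**2 = (-1 - 32)**2 = (-33)**2 = 1089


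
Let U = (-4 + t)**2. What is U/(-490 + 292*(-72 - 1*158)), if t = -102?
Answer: -5618/33825 ≈ -0.16609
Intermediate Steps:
U = 11236 (U = (-4 - 102)**2 = (-106)**2 = 11236)
U/(-490 + 292*(-72 - 1*158)) = 11236/(-490 + 292*(-72 - 1*158)) = 11236/(-490 + 292*(-72 - 158)) = 11236/(-490 + 292*(-230)) = 11236/(-490 - 67160) = 11236/(-67650) = 11236*(-1/67650) = -5618/33825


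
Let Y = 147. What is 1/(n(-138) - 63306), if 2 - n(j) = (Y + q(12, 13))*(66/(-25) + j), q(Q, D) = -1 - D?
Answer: -25/1114972 ≈ -2.2422e-5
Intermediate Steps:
n(j) = 8828/25 - 133*j (n(j) = 2 - (147 + (-1 - 1*13))*(66/(-25) + j) = 2 - (147 + (-1 - 13))*(66*(-1/25) + j) = 2 - (147 - 14)*(-66/25 + j) = 2 - 133*(-66/25 + j) = 2 - (-8778/25 + 133*j) = 2 + (8778/25 - 133*j) = 8828/25 - 133*j)
1/(n(-138) - 63306) = 1/((8828/25 - 133*(-138)) - 63306) = 1/((8828/25 + 18354) - 63306) = 1/(467678/25 - 63306) = 1/(-1114972/25) = -25/1114972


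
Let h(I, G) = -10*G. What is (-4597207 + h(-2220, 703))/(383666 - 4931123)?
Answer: 4604237/4547457 ≈ 1.0125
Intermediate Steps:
(-4597207 + h(-2220, 703))/(383666 - 4931123) = (-4597207 - 10*703)/(383666 - 4931123) = (-4597207 - 7030)/(-4547457) = -4604237*(-1/4547457) = 4604237/4547457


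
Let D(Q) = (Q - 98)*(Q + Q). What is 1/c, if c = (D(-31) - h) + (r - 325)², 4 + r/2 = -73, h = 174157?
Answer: 1/63282 ≈ 1.5802e-5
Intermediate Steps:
D(Q) = 2*Q*(-98 + Q) (D(Q) = (-98 + Q)*(2*Q) = 2*Q*(-98 + Q))
r = -154 (r = -8 + 2*(-73) = -8 - 146 = -154)
c = 63282 (c = (2*(-31)*(-98 - 31) - 1*174157) + (-154 - 325)² = (2*(-31)*(-129) - 174157) + (-479)² = (7998 - 174157) + 229441 = -166159 + 229441 = 63282)
1/c = 1/63282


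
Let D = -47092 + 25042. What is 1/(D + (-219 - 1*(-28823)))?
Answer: 1/6554 ≈ 0.00015258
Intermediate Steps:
D = -22050
1/(D + (-219 - 1*(-28823))) = 1/(-22050 + (-219 - 1*(-28823))) = 1/(-22050 + (-219 + 28823)) = 1/(-22050 + 28604) = 1/6554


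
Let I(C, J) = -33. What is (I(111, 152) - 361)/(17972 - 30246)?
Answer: 197/6137 ≈ 0.032100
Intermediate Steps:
(I(111, 152) - 361)/(17972 - 30246) = (-33 - 361)/(17972 - 30246) = -394/(-12274) = -394*(-1/12274) = 197/6137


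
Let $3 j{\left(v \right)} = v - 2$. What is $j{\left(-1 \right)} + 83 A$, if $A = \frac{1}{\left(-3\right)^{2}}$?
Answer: $\frac{74}{9} \approx 8.2222$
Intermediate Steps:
$j{\left(v \right)} = - \frac{2}{3} + \frac{v}{3}$ ($j{\left(v \right)} = \frac{v - 2}{3} = \frac{-2 + v}{3} = - \frac{2}{3} + \frac{v}{3}$)
$A = \frac{1}{9} \approx 0.11111$
$j{\left(-1 \right)} + 83 A = \left(- \frac{2}{3} + \frac{1}{3} \left(-1\right)\right) + 83 \cdot \frac{1}{9} = \left(- \frac{2}{3} - \frac{1}{3}\right) + \frac{83}{9} = -1 + \frac{83}{9} = \frac{74}{9}$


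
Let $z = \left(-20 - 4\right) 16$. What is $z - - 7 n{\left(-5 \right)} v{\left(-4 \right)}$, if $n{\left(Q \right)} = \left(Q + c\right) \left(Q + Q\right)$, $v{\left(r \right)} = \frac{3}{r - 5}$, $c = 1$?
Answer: $- \frac{1432}{3} \approx -477.33$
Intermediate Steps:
$v{\left(r \right)} = \frac{3}{-5 + r}$
$n{\left(Q \right)} = 2 Q \left(1 + Q\right)$ ($n{\left(Q \right)} = \left(Q + 1\right) \left(Q + Q\right) = \left(1 + Q\right) 2 Q = 2 Q \left(1 + Q\right)$)
$z = -384$ ($z = \left(-24\right) 16 = -384$)
$z - - 7 n{\left(-5 \right)} v{\left(-4 \right)} = -384 - - 7 \cdot 2 \left(-5\right) \left(1 - 5\right) \frac{3}{-5 - 4} = -384 - - 7 \cdot 2 \left(-5\right) \left(-4\right) \frac{3}{-9} = -384 - \left(-7\right) 40 \cdot 3 \left(- \frac{1}{9}\right) = -384 - \left(-280\right) \left(- \frac{1}{3}\right) = -384 - \frac{280}{3} = - \frac{1432}{3}$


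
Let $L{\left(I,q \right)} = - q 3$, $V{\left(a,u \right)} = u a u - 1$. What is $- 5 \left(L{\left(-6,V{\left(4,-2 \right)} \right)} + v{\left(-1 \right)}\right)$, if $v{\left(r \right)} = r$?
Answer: $230$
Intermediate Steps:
$V{\left(a,u \right)} = -1 + a u^{2}$ ($V{\left(a,u \right)} = a u u - 1 = a u^{2} - 1 = -1 + a u^{2}$)
$L{\left(I,q \right)} = - 3 q$
$- 5 \left(L{\left(-6,V{\left(4,-2 \right)} \right)} + v{\left(-1 \right)}\right) = - 5 \left(- 3 \left(-1 + 4 \left(-2\right)^{2}\right) - 1\right) = - 5 \left(- 3 \left(-1 + 4 \cdot 4\right) - 1\right) = - 5 \left(- 3 \left(-1 + 16\right) - 1\right) = - 5 \left(\left(-3\right) 15 - 1\right) = - 5 \left(-45 - 1\right) = \left(-5\right) \left(-46\right) = 230$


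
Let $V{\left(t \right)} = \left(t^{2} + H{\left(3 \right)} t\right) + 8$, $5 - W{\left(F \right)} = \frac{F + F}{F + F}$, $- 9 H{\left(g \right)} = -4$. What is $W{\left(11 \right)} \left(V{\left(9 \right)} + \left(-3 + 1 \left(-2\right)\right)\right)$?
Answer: $352$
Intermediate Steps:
$H{\left(g \right)} = \frac{4}{9}$ ($H{\left(g \right)} = \left(- \frac{1}{9}\right) \left(-4\right) = \frac{4}{9}$)
$W{\left(F \right)} = 4$ ($W{\left(F \right)} = 5 - \frac{F + F}{F + F} = 5 - \frac{2 F}{2 F} = 5 - 2 F \frac{1}{2 F} = 5 - 1 = 4$)
$V{\left(t \right)} = 8 + t^{2} + \frac{4 t}{9}$ ($V{\left(t \right)} = \left(t^{2} + \frac{4 t}{9}\right) + 8 = 8 + t^{2} + \frac{4 t}{9}$)
$W{\left(11 \right)} \left(V{\left(9 \right)} + \left(-3 + 1 \left(-2\right)\right)\right) = 4 \left(\left(8 + 9^{2} + \frac{4}{9} \cdot 9\right) + \left(-3 + 1 \left(-2\right)\right)\right) = 4 \left(\left(8 + 81 + 4\right) - 5\right) = 4 \left(93 - 5\right) = 4 \cdot 88 = 352$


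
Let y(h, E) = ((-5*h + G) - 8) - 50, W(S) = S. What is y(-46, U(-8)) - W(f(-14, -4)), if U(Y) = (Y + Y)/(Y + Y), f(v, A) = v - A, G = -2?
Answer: 180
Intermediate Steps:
U(Y) = 1 (U(Y) = (2*Y)/((2*Y)) = (2*Y)*(1/(2*Y)) = 1)
y(h, E) = -60 - 5*h (y(h, E) = ((-5*h - 2) - 8) - 50 = ((-2 - 5*h) - 8) - 50 = (-10 - 5*h) - 50 = -60 - 5*h)
y(-46, U(-8)) - W(f(-14, -4)) = (-60 - 5*(-46)) - (-14 - 1*(-4)) = (-60 + 230) - (-14 + 4) = 170 - 1*(-10) = 170 + 10 = 180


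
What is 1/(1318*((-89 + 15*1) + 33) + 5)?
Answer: -1/54033 ≈ -1.8507e-5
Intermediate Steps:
1/(1318*((-89 + 15*1) + 33) + 5) = 1/(1318*((-89 + 15) + 33) + 5) = 1/(1318*(-74 + 33) + 5) = 1/(1318*(-41) + 5) = 1/(-54038 + 5) = 1/(-54033) = -1/54033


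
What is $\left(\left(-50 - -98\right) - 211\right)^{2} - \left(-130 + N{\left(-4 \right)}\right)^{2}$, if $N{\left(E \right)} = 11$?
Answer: $12408$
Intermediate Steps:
$\left(\left(-50 - -98\right) - 211\right)^{2} - \left(-130 + N{\left(-4 \right)}\right)^{2} = \left(\left(-50 - -98\right) - 211\right)^{2} - \left(-130 + 11\right)^{2} = \left(\left(-50 + 98\right) - 211\right)^{2} - \left(-119\right)^{2} = \left(48 - 211\right)^{2} - 14161 = \left(-163\right)^{2} - 14161 = 26569 - 14161 = 12408$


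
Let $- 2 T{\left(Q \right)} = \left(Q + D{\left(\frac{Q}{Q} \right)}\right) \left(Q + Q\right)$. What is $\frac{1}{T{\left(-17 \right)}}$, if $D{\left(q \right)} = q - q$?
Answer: $- \frac{1}{289} \approx -0.0034602$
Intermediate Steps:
$D{\left(q \right)} = 0$
$T{\left(Q \right)} = - Q^{2}$ ($T{\left(Q \right)} = - \frac{\left(Q + 0\right) \left(Q + Q\right)}{2} = - \frac{Q 2 Q}{2} = - \frac{2 Q^{2}}{2} = - Q^{2}$)
$\frac{1}{T{\left(-17 \right)}} = \frac{1}{\left(-1\right) \left(-17\right)^{2}} = \frac{1}{\left(-1\right) 289} = \frac{1}{-289} = - \frac{1}{289}$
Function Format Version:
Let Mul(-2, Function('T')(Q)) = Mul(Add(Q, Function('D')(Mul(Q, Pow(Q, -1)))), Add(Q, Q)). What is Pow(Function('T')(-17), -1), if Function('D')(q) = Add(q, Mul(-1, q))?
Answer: Rational(-1, 289) ≈ -0.0034602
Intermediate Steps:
Function('D')(q) = 0
Function('T')(Q) = Mul(-1, Pow(Q, 2)) (Function('T')(Q) = Mul(Rational(-1, 2), Mul(Add(Q, 0), Add(Q, Q))) = Mul(Rational(-1, 2), Mul(Q, Mul(2, Q))) = Mul(Rational(-1, 2), Mul(2, Pow(Q, 2))) = Mul(-1, Pow(Q, 2)))
Pow(Function('T')(-17), -1) = Pow(Mul(-1, Pow(-17, 2)), -1) = Pow(Mul(-1, 289), -1) = Pow(-289, -1) = Rational(-1, 289)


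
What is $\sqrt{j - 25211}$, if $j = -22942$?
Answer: $i \sqrt{48153} \approx 219.44 i$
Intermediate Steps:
$\sqrt{j - 25211} = \sqrt{-22942 - 25211} = \sqrt{-48153} = i \sqrt{48153}$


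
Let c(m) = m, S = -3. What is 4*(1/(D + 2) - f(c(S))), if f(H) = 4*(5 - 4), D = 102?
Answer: -415/26 ≈ -15.962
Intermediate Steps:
f(H) = 4 (f(H) = 4*1 = 4)
4*(1/(D + 2) - f(c(S))) = 4*(1/(102 + 2) - 1*4) = 4*(1/104 - 4) = 4*(-415/104) = -415/26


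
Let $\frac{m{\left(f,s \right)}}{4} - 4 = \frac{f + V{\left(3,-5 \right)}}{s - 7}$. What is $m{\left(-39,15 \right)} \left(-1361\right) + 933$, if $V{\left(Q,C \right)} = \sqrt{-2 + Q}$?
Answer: $5016$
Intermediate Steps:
$m{\left(f,s \right)} = 16 + \frac{4 \left(1 + f\right)}{-7 + s}$ ($m{\left(f,s \right)} = 16 + 4 \frac{f + \sqrt{-2 + 3}}{s - 7} = 16 + 4 \frac{f + \sqrt{1}}{-7 + s} = 16 + 4 \frac{f + 1}{-7 + s} = 16 + 4 \frac{1 + f}{-7 + s} = 16 + \frac{4 \left(1 + f\right)}{-7 + s}$)
$m{\left(-39,15 \right)} \left(-1361\right) + 933 = \frac{4 \left(-27 - 39 + 4 \cdot 15\right)}{-7 + 15} \left(-1361\right) + 933 = \frac{4 \left(-27 - 39 + 60\right)}{8} \left(-1361\right) + 933 = 4 \cdot \frac{1}{8} \left(-6\right) \left(-1361\right) + 933 = \left(-3\right) \left(-1361\right) + 933 = 4083 + 933 = 5016$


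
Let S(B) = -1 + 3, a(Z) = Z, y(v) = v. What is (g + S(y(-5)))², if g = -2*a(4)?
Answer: 36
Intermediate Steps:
S(B) = 2
g = -8 (g = -2*4 = -8)
(g + S(y(-5)))² = (-8 + 2)² = (-6)² = 36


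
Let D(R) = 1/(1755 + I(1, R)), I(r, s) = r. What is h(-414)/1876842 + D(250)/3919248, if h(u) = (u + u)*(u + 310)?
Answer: 32924442454861/717600058414272 ≈ 0.045881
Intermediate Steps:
h(u) = 2*u*(310 + u) (h(u) = (2*u)*(310 + u) = 2*u*(310 + u))
D(R) = 1/1756 (D(R) = 1/(1755 + 1) = 1/1756)
h(-414)/1876842 + D(250)/3919248 = (2*(-414)*(310 - 414))/1876842 + (1/1756)/3919248 = (2*(-414)*(-104))*(1/1876842) + (1/1756)*(1/3919248) = 86112*(1/1876842) + 1/6882199488 = 4784/104269 + 1/6882199488 = 32924442454861/717600058414272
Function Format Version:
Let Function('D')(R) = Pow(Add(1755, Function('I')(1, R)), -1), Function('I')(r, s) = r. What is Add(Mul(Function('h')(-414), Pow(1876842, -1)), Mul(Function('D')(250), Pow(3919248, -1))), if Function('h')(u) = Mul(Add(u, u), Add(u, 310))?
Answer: Rational(32924442454861, 717600058414272) ≈ 0.045881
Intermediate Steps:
Function('h')(u) = Mul(2, u, Add(310, u)) (Function('h')(u) = Mul(Mul(2, u), Add(310, u)) = Mul(2, u, Add(310, u)))
Function('D')(R) = Rational(1, 1756) (Function('D')(R) = Pow(Add(1755, 1), -1) = Pow(1756, -1) = Rational(1, 1756))
Add(Mul(Function('h')(-414), Pow(1876842, -1)), Mul(Function('D')(250), Pow(3919248, -1))) = Add(Mul(Mul(2, -414, Add(310, -414)), Pow(1876842, -1)), Mul(Rational(1, 1756), Pow(3919248, -1))) = Add(Mul(Mul(2, -414, -104), Rational(1, 1876842)), Mul(Rational(1, 1756), Rational(1, 3919248))) = Add(Mul(86112, Rational(1, 1876842)), Rational(1, 6882199488)) = Add(Rational(4784, 104269), Rational(1, 6882199488)) = Rational(32924442454861, 717600058414272)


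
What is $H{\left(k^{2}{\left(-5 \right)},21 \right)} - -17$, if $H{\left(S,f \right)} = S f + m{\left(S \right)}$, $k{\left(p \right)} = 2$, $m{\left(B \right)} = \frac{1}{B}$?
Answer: $\frac{405}{4} \approx 101.25$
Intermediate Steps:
$H{\left(S,f \right)} = \frac{1}{S} + S f$ ($H{\left(S,f \right)} = S f + \frac{1}{S} = \frac{1}{S} + S f$)
$H{\left(k^{2}{\left(-5 \right)},21 \right)} - -17 = \left(\frac{1}{2^{2}} + 2^{2} \cdot 21\right) - -17 = \left(\frac{1}{4} + 4 \cdot 21\right) + 17 = \left(\frac{1}{4} + 84\right) + 17 = \frac{337}{4} + 17 = \frac{405}{4}$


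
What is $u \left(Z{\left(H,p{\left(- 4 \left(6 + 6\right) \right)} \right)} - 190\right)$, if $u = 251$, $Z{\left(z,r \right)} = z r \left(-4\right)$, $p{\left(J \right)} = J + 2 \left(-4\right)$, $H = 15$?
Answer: $795670$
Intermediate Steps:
$p{\left(J \right)} = -8 + J$ ($p{\left(J \right)} = J - 8 = -8 + J$)
$Z{\left(z,r \right)} = - 4 r z$ ($Z{\left(z,r \right)} = r z \left(-4\right) = - 4 r z$)
$u \left(Z{\left(H,p{\left(- 4 \left(6 + 6\right) \right)} \right)} - 190\right) = 251 \left(\left(-4\right) \left(-8 - 4 \left(6 + 6\right)\right) 15 - 190\right) = 251 \left(\left(-4\right) \left(-8 - 48\right) 15 - 190\right) = 251 \left(\left(-4\right) \left(-56\right) 15 - 190\right) = 251 \left(3360 - 190\right) = 251 \cdot 3170 = 795670$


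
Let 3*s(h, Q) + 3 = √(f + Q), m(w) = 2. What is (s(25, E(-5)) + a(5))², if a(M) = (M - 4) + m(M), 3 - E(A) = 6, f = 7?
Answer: 64/9 ≈ 7.1111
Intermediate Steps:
E(A) = -3 (E(A) = 3 - 1*6 = 3 - 6 = -3)
s(h, Q) = -1 + √(7 + Q)/3
a(M) = -2 + M (a(M) = (M - 4) + 2 = (-4 + M) + 2 = -2 + M)
(s(25, E(-5)) + a(5))² = ((-1 + √(7 - 3)/3) + (-2 + 5))² = ((-1 + √4/3) + 3)² = ((-1 + (⅓)*2) + 3)² = ((-1 + ⅔) + 3)² = (-⅓ + 3)² = (8/3)² = 64/9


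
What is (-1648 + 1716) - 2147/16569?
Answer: 1124545/16569 ≈ 67.870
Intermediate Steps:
(-1648 + 1716) - 2147/16569 = 68 - 2147*1/16569 = 68 - 2147/16569 = 1124545/16569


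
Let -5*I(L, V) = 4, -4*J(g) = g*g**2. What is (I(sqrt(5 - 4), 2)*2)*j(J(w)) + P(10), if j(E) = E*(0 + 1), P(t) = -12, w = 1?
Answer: -58/5 ≈ -11.600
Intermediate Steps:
J(g) = -g**3/4 (J(g) = -g*g**2/4 = -g**3/4)
I(L, V) = -4/5 (I(L, V) = -1/5*4 = -4/5)
j(E) = E (j(E) = E*1 = E)
(I(sqrt(5 - 4), 2)*2)*j(J(w)) + P(10) = (-4/5*2)*(-1/4*1**3) - 12 = -(-2)/5 - 12 = -8/5*(-1/4) - 12 = 2/5 - 12 = -58/5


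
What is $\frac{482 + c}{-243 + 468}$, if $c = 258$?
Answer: $\frac{148}{45} \approx 3.2889$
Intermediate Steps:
$\frac{482 + c}{-243 + 468} = \frac{482 + 258}{-243 + 468} = \frac{740}{225} = 740 \cdot \frac{1}{225} = \frac{148}{45}$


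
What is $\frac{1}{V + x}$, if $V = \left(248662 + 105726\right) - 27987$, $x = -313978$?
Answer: $\frac{1}{12423} \approx 8.0496 \cdot 10^{-5}$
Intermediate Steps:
$V = 326401$ ($V = 354388 - 27987 = 326401$)
$\frac{1}{V + x} = \frac{1}{326401 - 313978} = \frac{1}{12423}$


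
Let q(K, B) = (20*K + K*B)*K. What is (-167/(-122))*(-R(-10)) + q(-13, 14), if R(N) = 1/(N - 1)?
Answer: 7711299/1342 ≈ 5746.1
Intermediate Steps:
R(N) = 1/(-1 + N)
q(K, B) = K*(20*K + B*K) (q(K, B) = (20*K + B*K)*K = K*(20*K + B*K))
(-167/(-122))*(-R(-10)) + q(-13, 14) = (-167/(-122))*(-1/(-1 - 10)) + (-13)**2*(20 + 14) = (-167*(-1/122))*(-1/(-11)) + 169*34 = 167*(-1*(-1/11))/122 + 5746 = (167/122)*(1/11) + 5746 = 167/1342 + 5746 = 7711299/1342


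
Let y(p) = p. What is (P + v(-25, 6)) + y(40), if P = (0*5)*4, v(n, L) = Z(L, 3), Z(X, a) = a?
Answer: 43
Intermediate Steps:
v(n, L) = 3
P = 0 (P = 0*4 = 0)
(P + v(-25, 6)) + y(40) = (0 + 3) + 40 = 3 + 40 = 43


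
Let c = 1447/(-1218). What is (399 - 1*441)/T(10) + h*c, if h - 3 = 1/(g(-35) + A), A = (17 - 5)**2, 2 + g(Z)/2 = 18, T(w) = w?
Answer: -8329043/1071840 ≈ -7.7708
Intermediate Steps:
g(Z) = 32 (g(Z) = -4 + 2*18 = -4 + 36 = 32)
c = -1447/1218 (c = 1447*(-1/1218) = -1447/1218 ≈ -1.1880)
A = 144 (A = 12**2 = 144)
h = 529/176 (h = 3 + 1/(32 + 144) = 3 + 1/176 = 529/176 ≈ 3.0057)
(399 - 1*441)/T(10) + h*c = (399 - 1*441)/10 + (529/176)*(-1447/1218) = (399 - 441)*(1/10) - 765463/214368 = -42*1/10 - 765463/214368 = -21/5 - 765463/214368 = -8329043/1071840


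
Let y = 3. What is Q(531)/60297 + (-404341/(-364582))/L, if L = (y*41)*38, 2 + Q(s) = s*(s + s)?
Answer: 106775087911093/11416608976844 ≈ 9.3526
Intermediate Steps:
Q(s) = -2 + 2*s² (Q(s) = -2 + s*(s + s) = -2 + s*(2*s) = -2 + 2*s²)
L = 4674 (L = (3*41)*38 = 123*38 = 4674)
Q(531)/60297 + (-404341/(-364582))/L = (-2 + 2*531²)/60297 - 404341/(-364582)/4674 = (-2 + 2*281961)*(1/60297) - 404341*(-1/364582)*(1/4674) = (-2 + 563922)*(1/60297) + (404341/364582)*(1/4674) = 563920*(1/60297) + 404341/1704056268 = 563920/60297 + 404341/1704056268 = 106775087911093/11416608976844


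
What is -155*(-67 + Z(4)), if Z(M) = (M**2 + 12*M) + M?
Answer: -155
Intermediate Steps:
Z(M) = M**2 + 13*M
-155*(-67 + Z(4)) = -155*(-67 + 4*(13 + 4)) = -155*(-67 + 4*17) = -155*(-67 + 68) = -155*1 = -155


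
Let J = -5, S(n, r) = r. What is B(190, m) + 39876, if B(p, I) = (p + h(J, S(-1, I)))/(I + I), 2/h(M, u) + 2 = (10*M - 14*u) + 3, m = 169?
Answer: 1251924668/31395 ≈ 39877.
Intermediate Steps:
h(M, u) = 2/(1 - 14*u + 10*M) (h(M, u) = 2/(-2 + ((10*M - 14*u) + 3)) = 2/(-2 + ((-14*u + 10*M) + 3)) = 2/(-2 + (3 - 14*u + 10*M)) = 2/(1 - 14*u + 10*M))
B(p, I) = (p + 2/(-49 - 14*I))/(2*I) (B(p, I) = (p + 2/(1 - 14*I + 10*(-5)))/(I + I) = (p + 2/(1 - 14*I - 50))/((2*I)) = (p + 2/(-49 - 14*I))*(1/(2*I)) = (p + 2/(-49 - 14*I))/(2*I))
B(190, m) + 39876 = (1/14)*(-2 + 7*190*(7 + 2*169))/(169*(7 + 2*169)) + 39876 = (1/14)*(1/169)*(-2 + 7*190*(7 + 338))/(7 + 338) + 39876 = (1/14)*(1/169)*(-2 + 7*190*345)/345 + 39876 = (1/14)*(1/169)*(1/345)*(-2 + 458850) + 39876 = (1/14)*(1/169)*(1/345)*458848 + 39876 = 17648/31395 + 39876 = 1251924668/31395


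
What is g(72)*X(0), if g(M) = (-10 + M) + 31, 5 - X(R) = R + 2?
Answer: 279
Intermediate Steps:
X(R) = 3 - R (X(R) = 5 - (R + 2) = 5 - (2 + R) = 5 + (-2 - R) = 3 - R)
g(M) = 21 + M
g(72)*X(0) = (21 + 72)*(3 - 1*0) = 93*(3 + 0) = 93*3 = 279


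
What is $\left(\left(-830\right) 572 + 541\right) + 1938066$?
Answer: $1463847$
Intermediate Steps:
$\left(\left(-830\right) 572 + 541\right) + 1938066 = \left(-474760 + 541\right) + 1938066 = -474219 + 1938066 = 1463847$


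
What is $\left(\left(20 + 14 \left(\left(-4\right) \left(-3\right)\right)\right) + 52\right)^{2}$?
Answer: $57600$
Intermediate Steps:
$\left(\left(20 + 14 \left(\left(-4\right) \left(-3\right)\right)\right) + 52\right)^{2} = \left(\left(20 + 14 \cdot 12\right) + 52\right)^{2} = \left(\left(20 + 168\right) + 52\right)^{2} = \left(188 + 52\right)^{2} = 240^{2} = 57600$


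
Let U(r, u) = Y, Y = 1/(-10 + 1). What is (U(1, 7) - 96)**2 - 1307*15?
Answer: -839780/81 ≈ -10368.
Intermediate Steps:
Y = -1/9 (Y = 1/(-9) = -1/9 ≈ -0.11111)
U(r, u) = -1/9
(U(1, 7) - 96)**2 - 1307*15 = (-1/9 - 96)**2 - 1307*15 = (-865/9)**2 - 19605 = 748225/81 - 19605 = -839780/81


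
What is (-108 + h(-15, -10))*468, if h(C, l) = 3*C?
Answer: -71604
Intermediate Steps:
(-108 + h(-15, -10))*468 = (-108 + 3*(-15))*468 = (-108 - 45)*468 = -153*468 = -71604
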